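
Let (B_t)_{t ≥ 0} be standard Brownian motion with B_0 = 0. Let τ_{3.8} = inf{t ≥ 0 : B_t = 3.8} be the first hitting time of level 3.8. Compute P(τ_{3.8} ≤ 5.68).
P(τ_{3.8} ≤ 5.68) = 2(1 − Φ(3.8/√5.68)) = 2(1 − Φ(1.5944)) ≈ 0.1108

By the reflection principle for standard BM, P(τ_b ≤ t) = 2 · P(B_t ≥ b). Since B_t ~ N(0, t), P(B_t ≥ 3.8) = 1 − Φ(3.8/√t) = 1 − Φ(3.8/√5.68) = 1 − Φ(1.5944) ≈ 0.05542. Doubling: P(τ_{3.8} ≤ 5.68) ≈ 2 · 0.05542 = 0.11084 ≈ 0.1108.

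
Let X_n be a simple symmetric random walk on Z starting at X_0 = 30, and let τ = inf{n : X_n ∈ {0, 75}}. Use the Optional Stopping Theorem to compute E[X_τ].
E[X_τ] = 30

X_n is a martingale and τ is a bounded-mean stopping time (indeed τ is finite a.s. with bounded expectation since the walk is in a bounded region). By the OST, E[X_τ] = E[X_0] = 30. Equivalently: E[X_τ] = 75 · P(hit 75 first) + 0 · P(hit 0 first) = 75 · (30/75) = 30.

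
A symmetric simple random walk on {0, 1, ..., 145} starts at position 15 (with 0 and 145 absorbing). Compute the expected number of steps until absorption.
E[τ | X_0 = 15] = 1950

Let v_k = E[τ | X_0 = k]. Boundary: v_0 = v_145 = 0. Recurrence: v_k = 1 + (v_{k-1} + v_{k+1})/2 for 1 ≤ k ≤ 144. The particular solution to v_k − (v_{k-1} + v_{k+1})/2 = 1 is v_k = −k^2. Adding homogeneous solution A + B k and matching boundaries gives v_k = k (145 − k). Substituting k = 15: v_15 = 15 · 130 = 1950.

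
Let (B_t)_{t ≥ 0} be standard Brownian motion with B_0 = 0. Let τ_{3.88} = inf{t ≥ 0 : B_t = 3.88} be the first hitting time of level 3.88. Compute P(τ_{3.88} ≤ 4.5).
P(τ_{3.88} ≤ 4.5) = 2(1 − Φ(3.88/√4.5)) = 2(1 − Φ(1.8290)) ≈ 0.0674

By the reflection principle for standard BM, P(τ_b ≤ t) = 2 · P(B_t ≥ b). Since B_t ~ N(0, t), P(B_t ≥ 3.88) = 1 − Φ(3.88/√t) = 1 − Φ(3.88/√4.5) = 1 − Φ(1.8290) ≈ 0.03370. Doubling: P(τ_{3.88} ≤ 4.5) ≈ 2 · 0.03370 = 0.06740 ≈ 0.0674.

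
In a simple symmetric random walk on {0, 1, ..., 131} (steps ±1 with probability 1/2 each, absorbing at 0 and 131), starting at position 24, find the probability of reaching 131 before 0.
P(hit 131 before 0) = 24/131

Let u_k = P(hit 131 before 0 | start at k). Then u_0 = 0, u_131 = 1, and u_k = u_{k-1}/2 + u_{k+1}/2 for 1 ≤ k ≤ 130. This harmonic recurrence is solved by u_k = k/131, giving u_24 = 24/131.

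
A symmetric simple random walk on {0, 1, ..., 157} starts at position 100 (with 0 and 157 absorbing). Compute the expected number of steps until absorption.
E[τ | X_0 = 100] = 5700

Let v_k = E[τ | X_0 = k]. Boundary: v_0 = v_157 = 0. Recurrence: v_k = 1 + (v_{k-1} + v_{k+1})/2 for 1 ≤ k ≤ 156. The particular solution to v_k − (v_{k-1} + v_{k+1})/2 = 1 is v_k = −k^2. Adding homogeneous solution A + B k and matching boundaries gives v_k = k (157 − k). Substituting k = 100: v_100 = 100 · 57 = 5700.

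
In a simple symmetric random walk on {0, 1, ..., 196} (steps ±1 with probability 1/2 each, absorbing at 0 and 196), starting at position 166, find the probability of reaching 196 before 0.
P(hit 196 before 0) = 166/196 = 83/98

Let u_k = P(hit 196 before 0 | start at k). Then u_0 = 0, u_196 = 1, and u_k = u_{k-1}/2 + u_{k+1}/2 for 1 ≤ k ≤ 195. This harmonic recurrence is solved by u_k = k/196, giving u_166 = 166/196 = 83/98.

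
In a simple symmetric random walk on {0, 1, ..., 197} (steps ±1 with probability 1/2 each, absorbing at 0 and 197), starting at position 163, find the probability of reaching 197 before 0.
P(hit 197 before 0) = 163/197

Let u_k = P(hit 197 before 0 | start at k). Then u_0 = 0, u_197 = 1, and u_k = u_{k-1}/2 + u_{k+1}/2 for 1 ≤ k ≤ 196. This harmonic recurrence is solved by u_k = k/197, giving u_163 = 163/197.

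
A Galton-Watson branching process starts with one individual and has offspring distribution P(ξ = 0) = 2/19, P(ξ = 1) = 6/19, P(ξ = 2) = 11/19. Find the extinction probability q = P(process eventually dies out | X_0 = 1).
q = 2/11

The pgf is f(s) = 2/19 + 6/19·s + 11/19·s². The extinction probability q is the smallest fixed point of f in [0, 1]. Setting s = f(s):
  11/19·s² + (6/19 − 1)·s + 2/19 = 0
  11/19·s² − (2/19 + 11/19)·s + 2/19 = 0
which factors as (s − 1)·(11/19·s − 2/19) = 0, giving roots s = 1 and s = (2/19)/(11/19) = 2/11.
Mean offspring μ = 6/19 + 2·11/19 = 28/19 > 1 (supercritical), so q < 1. The extinction probability is the smaller root: q = (2/19)/(11/19) = 2/11.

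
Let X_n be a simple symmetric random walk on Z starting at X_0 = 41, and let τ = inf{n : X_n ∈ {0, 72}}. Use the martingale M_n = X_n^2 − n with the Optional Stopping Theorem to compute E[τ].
E[τ] = 1271

M_n = X_n^2 − n is a martingale (since E[X_{n+1}^2 | F_n] = X_n^2 + 1). By OST (τ has finite mean in a bounded region), E[M_τ] = E[M_0] = X_0^2 − 0 = 41^2 = 1681. Also E[M_τ] = E[X_τ^2] − E[τ]. The walk exits at 0 or 72, with P(hit 72 first) = 41/72, so E[X_τ^2] = 72^2 · 41/72 + 0 = 2952. Thus E[τ] = E[X_τ^2] − E[M_τ] = 2952 − 1681 = 1271 = 41(72 − 41) = 1271.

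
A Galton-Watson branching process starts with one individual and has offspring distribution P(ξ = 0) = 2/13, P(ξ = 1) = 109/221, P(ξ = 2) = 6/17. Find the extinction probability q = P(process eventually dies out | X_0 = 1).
q = 17/39

The pgf is f(s) = 2/13 + 109/221·s + 6/17·s². The extinction probability q is the smallest fixed point of f in [0, 1]. Setting s = f(s):
  6/17·s² + (109/221 − 1)·s + 2/13 = 0
  6/17·s² − (2/13 + 6/17)·s + 2/13 = 0
which factors as (s − 1)·(6/17·s − 2/13) = 0, giving roots s = 1 and s = (2/13)/(6/17) = 17/39.
Mean offspring μ = 109/221 + 2·6/17 = 265/221 > 1 (supercritical), so q < 1. The extinction probability is the smaller root: q = (2/13)/(6/17) = 17/39.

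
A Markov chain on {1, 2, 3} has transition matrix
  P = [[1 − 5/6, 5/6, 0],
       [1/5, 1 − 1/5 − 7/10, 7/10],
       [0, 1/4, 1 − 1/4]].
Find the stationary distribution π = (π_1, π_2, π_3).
π = (6/101, 25/101, 70/101)

This is a birth-death chain on three states, which satisfies detailed balance: π_1 · P_{12} = π_2 · P_{21} and π_2 · P_{23} = π_3 · P_{32}.
From π_1 · 5/6 = π_2 · 1/5: π_2/π_1 = (5/6)/(1/5) = 25/6.
From π_2 · 7/10 = π_3 · 1/4: π_3/π_2 = (7/10)/(1/4) = 14/5.
Take π_1 proportional to 1; then unnormalized π = (1, 25/6, 35/3). Normalize by dividing by the sum 101/6:
  π = (6/101, 25/101, 70/101).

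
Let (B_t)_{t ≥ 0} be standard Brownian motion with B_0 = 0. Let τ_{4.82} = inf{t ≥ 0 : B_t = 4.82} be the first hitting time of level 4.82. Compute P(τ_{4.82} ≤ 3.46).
P(τ_{4.82} ≤ 3.46) = 2(1 − Φ(4.82/√3.46)) = 2(1 − Φ(2.5912)) ≈ 0.0096

By the reflection principle for standard BM, P(τ_b ≤ t) = 2 · P(B_t ≥ b). Since B_t ~ N(0, t), P(B_t ≥ 4.82) = 1 − Φ(4.82/√t) = 1 − Φ(4.82/√3.46) = 1 − Φ(2.5912) ≈ 0.00478. Doubling: P(τ_{4.82} ≤ 3.46) ≈ 2 · 0.00478 = 0.00956 ≈ 0.0096.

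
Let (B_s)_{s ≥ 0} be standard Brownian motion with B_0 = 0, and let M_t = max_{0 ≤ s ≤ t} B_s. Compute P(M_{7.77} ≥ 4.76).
P(M_{7.77} ≥ 4.76) = 2·P(B_{7.77} ≥ 4.76) = 2(1 − Φ(4.76/√7.77)) ≈ 0.0877

By the reflection principle for Brownian motion, P(M_t ≥ a) = 2 · P(B_t ≥ a) for a ≥ 0. Since B_t ~ N(0, t), P(B_t ≥ 4.76) = 1 − Φ(4.76/√t) = 1 − Φ(4.76/√7.77) = 1 − Φ(1.7076). So
  P(M_{7.77} ≥ 4.76) = 2(1 − Φ(1.7076)) ≈ 0.0877.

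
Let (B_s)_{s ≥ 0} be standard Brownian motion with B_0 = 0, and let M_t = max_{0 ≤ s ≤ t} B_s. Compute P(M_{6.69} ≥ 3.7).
P(M_{6.69} ≥ 3.7) = 2·P(B_{6.69} ≥ 3.7) = 2(1 − Φ(3.7/√6.69)) ≈ 0.1526

By the reflection principle for Brownian motion, P(M_t ≥ a) = 2 · P(B_t ≥ a) for a ≥ 0. Since B_t ~ N(0, t), P(B_t ≥ 3.7) = 1 − Φ(3.7/√t) = 1 − Φ(3.7/√6.69) = 1 − Φ(1.4305). So
  P(M_{6.69} ≥ 3.7) = 2(1 − Φ(1.4305)) ≈ 0.1526.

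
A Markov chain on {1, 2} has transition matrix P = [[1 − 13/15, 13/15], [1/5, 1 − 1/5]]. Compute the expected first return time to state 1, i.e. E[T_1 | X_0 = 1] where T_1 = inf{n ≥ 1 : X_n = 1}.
E[T_1 | X_0 = 1] = 1/π_1 = 16/3

For an irreducible recurrent Markov chain with stationary distribution π, E[T_i | X_0 = i] = 1/π_i (Kac's formula). Here π_1 = (1/5)/(13/15 + 1/5) = (1/5)/(16/15) = 3/16, so E[T_1 | X_0 = 1] = 1/π_1 = (13/15 + 1/5)/(1/5) = (16/15)/(1/5) = 16/3.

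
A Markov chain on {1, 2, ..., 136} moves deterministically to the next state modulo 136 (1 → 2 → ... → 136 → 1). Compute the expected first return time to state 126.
E[T_126 | X_0 = 126] = 136

The chain cycles deterministically, so starting at state 126 it returns in exactly 136 steps. Equivalently, the stationary distribution is uniform π_j = 1/136 for every state j, so by Kac's formula E[T_126] = 1/π_126 = 136.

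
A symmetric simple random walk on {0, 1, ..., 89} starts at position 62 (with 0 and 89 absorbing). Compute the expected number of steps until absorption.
E[τ | X_0 = 62] = 1674

Let v_k = E[τ | X_0 = k]. Boundary: v_0 = v_89 = 0. Recurrence: v_k = 1 + (v_{k-1} + v_{k+1})/2 for 1 ≤ k ≤ 88. The particular solution to v_k − (v_{k-1} + v_{k+1})/2 = 1 is v_k = −k^2. Adding homogeneous solution A + B k and matching boundaries gives v_k = k (89 − k). Substituting k = 62: v_62 = 62 · 27 = 1674.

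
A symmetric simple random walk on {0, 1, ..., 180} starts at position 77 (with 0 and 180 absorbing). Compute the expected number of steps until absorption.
E[τ | X_0 = 77] = 7931

Let v_k = E[τ | X_0 = k]. Boundary: v_0 = v_180 = 0. Recurrence: v_k = 1 + (v_{k-1} + v_{k+1})/2 for 1 ≤ k ≤ 179. The particular solution to v_k − (v_{k-1} + v_{k+1})/2 = 1 is v_k = −k^2. Adding homogeneous solution A + B k and matching boundaries gives v_k = k (180 − k). Substituting k = 77: v_77 = 77 · 103 = 7931.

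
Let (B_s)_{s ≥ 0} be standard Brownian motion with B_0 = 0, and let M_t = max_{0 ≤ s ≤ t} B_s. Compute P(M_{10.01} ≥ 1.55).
P(M_{10.01} ≥ 1.55) = 2·P(B_{10.01} ≥ 1.55) = 2(1 − Φ(1.55/√10.01)) ≈ 0.6242

By the reflection principle for Brownian motion, P(M_t ≥ a) = 2 · P(B_t ≥ a) for a ≥ 0. Since B_t ~ N(0, t), P(B_t ≥ 1.55) = 1 − Φ(1.55/√t) = 1 − Φ(1.55/√10.01) = 1 − Φ(0.4899). So
  P(M_{10.01} ≥ 1.55) = 2(1 − Φ(0.4899)) ≈ 0.6242.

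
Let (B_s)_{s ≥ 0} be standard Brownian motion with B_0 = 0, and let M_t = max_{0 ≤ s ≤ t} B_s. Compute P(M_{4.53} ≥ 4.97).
P(M_{4.53} ≥ 4.97) = 2·P(B_{4.53} ≥ 4.97) = 2(1 − Φ(4.97/√4.53)) ≈ 0.0195

By the reflection principle for Brownian motion, P(M_t ≥ a) = 2 · P(B_t ≥ a) for a ≥ 0. Since B_t ~ N(0, t), P(B_t ≥ 4.97) = 1 − Φ(4.97/√t) = 1 − Φ(4.97/√4.53) = 1 − Φ(2.3351). So
  P(M_{4.53} ≥ 4.97) = 2(1 − Φ(2.3351)) ≈ 0.0195.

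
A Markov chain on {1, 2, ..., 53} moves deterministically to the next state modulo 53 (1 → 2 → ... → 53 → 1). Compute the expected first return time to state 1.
E[T_1 | X_0 = 1] = 53

The chain cycles deterministically, so starting at state 1 it returns in exactly 53 steps. Equivalently, the stationary distribution is uniform π_j = 1/53 for every state j, so by Kac's formula E[T_1] = 1/π_1 = 53.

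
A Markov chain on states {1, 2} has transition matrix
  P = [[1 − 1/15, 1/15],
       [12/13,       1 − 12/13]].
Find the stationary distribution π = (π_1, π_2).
π_1 = 180/193, π_2 = 13/193

Solve πP = π with π_1 + π_2 = 1. From πP = π: π_1 · (1 − 1/15) + π_2 · 12/13 = π_1 ⇒ π_2 · 12/13 = π_1 · 1/15 ⇒ π_2/π_1 = (1/15)/(12/13) = 13/180. Together with π_1 + π_2 = 1:
  π_1 = (12/13)/(1/15 + 12/13) = (12/13)/(193/195) = 180/193,
  π_2 = (1/15)/(1/15 + 12/13) = (1/15)/(193/195) = 13/193.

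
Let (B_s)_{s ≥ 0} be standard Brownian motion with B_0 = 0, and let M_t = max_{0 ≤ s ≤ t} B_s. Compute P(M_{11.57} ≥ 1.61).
P(M_{11.57} ≥ 1.61) = 2·P(B_{11.57} ≥ 1.61) = 2(1 − Φ(1.61/√11.57)) ≈ 0.6360

By the reflection principle for Brownian motion, P(M_t ≥ a) = 2 · P(B_t ≥ a) for a ≥ 0. Since B_t ~ N(0, t), P(B_t ≥ 1.61) = 1 − Φ(1.61/√t) = 1 − Φ(1.61/√11.57) = 1 − Φ(0.4733). So
  P(M_{11.57} ≥ 1.61) = 2(1 − Φ(0.4733)) ≈ 0.6360.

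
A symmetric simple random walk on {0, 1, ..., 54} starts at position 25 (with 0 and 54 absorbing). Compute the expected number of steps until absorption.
E[τ | X_0 = 25] = 725

Let v_k = E[τ | X_0 = k]. Boundary: v_0 = v_54 = 0. Recurrence: v_k = 1 + (v_{k-1} + v_{k+1})/2 for 1 ≤ k ≤ 53. The particular solution to v_k − (v_{k-1} + v_{k+1})/2 = 1 is v_k = −k^2. Adding homogeneous solution A + B k and matching boundaries gives v_k = k (54 − k). Substituting k = 25: v_25 = 25 · 29 = 725.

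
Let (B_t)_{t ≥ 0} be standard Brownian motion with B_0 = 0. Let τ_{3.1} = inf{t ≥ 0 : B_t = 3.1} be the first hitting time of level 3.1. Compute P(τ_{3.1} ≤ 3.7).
P(τ_{3.1} ≤ 3.7) = 2(1 − Φ(3.1/√3.7)) = 2(1 − Φ(1.6116)) ≈ 0.1070

By the reflection principle for standard BM, P(τ_b ≤ t) = 2 · P(B_t ≥ b). Since B_t ~ N(0, t), P(B_t ≥ 3.1) = 1 − Φ(3.1/√t) = 1 − Φ(3.1/√3.7) = 1 − Φ(1.6116) ≈ 0.05352. Doubling: P(τ_{3.1} ≤ 3.7) ≈ 2 · 0.05352 = 0.10704 ≈ 0.1070.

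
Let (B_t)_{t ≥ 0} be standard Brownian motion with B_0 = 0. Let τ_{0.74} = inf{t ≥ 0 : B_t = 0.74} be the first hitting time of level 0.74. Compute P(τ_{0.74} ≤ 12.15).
P(τ_{0.74} ≤ 12.15) = 2(1 − Φ(0.74/√12.15)) = 2(1 − Φ(0.2123)) ≈ 0.8319

By the reflection principle for standard BM, P(τ_b ≤ t) = 2 · P(B_t ≥ b). Since B_t ~ N(0, t), P(B_t ≥ 0.74) = 1 − Φ(0.74/√t) = 1 − Φ(0.74/√12.15) = 1 − Φ(0.2123) ≈ 0.41594. Doubling: P(τ_{0.74} ≤ 12.15) ≈ 2 · 0.41594 = 0.83188 ≈ 0.8319.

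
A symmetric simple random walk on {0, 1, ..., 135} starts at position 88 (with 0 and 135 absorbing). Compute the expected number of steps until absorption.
E[τ | X_0 = 88] = 4136

Let v_k = E[τ | X_0 = k]. Boundary: v_0 = v_135 = 0. Recurrence: v_k = 1 + (v_{k-1} + v_{k+1})/2 for 1 ≤ k ≤ 134. The particular solution to v_k − (v_{k-1} + v_{k+1})/2 = 1 is v_k = −k^2. Adding homogeneous solution A + B k and matching boundaries gives v_k = k (135 − k). Substituting k = 88: v_88 = 88 · 47 = 4136.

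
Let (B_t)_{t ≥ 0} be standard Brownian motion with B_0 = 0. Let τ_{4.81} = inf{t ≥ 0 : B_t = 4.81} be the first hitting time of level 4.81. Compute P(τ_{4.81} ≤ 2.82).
P(τ_{4.81} ≤ 2.82) = 2(1 − Φ(4.81/√2.82)) = 2(1 − Φ(2.8643)) ≈ 0.0042

By the reflection principle for standard BM, P(τ_b ≤ t) = 2 · P(B_t ≥ b). Since B_t ~ N(0, t), P(B_t ≥ 4.81) = 1 − Φ(4.81/√t) = 1 − Φ(4.81/√2.82) = 1 − Φ(2.8643) ≈ 0.00209. Doubling: P(τ_{4.81} ≤ 2.82) ≈ 2 · 0.00209 = 0.00418 ≈ 0.0042.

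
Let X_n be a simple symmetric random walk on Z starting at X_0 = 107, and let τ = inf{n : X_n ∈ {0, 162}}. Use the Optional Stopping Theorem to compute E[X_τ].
E[X_τ] = 107

X_n is a martingale and τ is a bounded-mean stopping time (indeed τ is finite a.s. with bounded expectation since the walk is in a bounded region). By the OST, E[X_τ] = E[X_0] = 107. Equivalently: E[X_τ] = 162 · P(hit 162 first) + 0 · P(hit 0 first) = 162 · (107/162) = 107.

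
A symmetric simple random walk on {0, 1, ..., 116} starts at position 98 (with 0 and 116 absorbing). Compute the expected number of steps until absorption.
E[τ | X_0 = 98] = 1764

Let v_k = E[τ | X_0 = k]. Boundary: v_0 = v_116 = 0. Recurrence: v_k = 1 + (v_{k-1} + v_{k+1})/2 for 1 ≤ k ≤ 115. The particular solution to v_k − (v_{k-1} + v_{k+1})/2 = 1 is v_k = −k^2. Adding homogeneous solution A + B k and matching boundaries gives v_k = k (116 − k). Substituting k = 98: v_98 = 98 · 18 = 1764.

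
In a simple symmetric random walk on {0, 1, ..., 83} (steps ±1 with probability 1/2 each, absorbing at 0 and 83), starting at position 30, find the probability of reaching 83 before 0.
P(hit 83 before 0) = 30/83

Let u_k = P(hit 83 before 0 | start at k). Then u_0 = 0, u_83 = 1, and u_k = u_{k-1}/2 + u_{k+1}/2 for 1 ≤ k ≤ 82. This harmonic recurrence is solved by u_k = k/83, giving u_30 = 30/83.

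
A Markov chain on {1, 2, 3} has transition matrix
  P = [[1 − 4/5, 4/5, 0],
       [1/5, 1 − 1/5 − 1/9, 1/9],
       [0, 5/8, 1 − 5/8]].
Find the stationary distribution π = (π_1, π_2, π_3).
π = (45/257, 180/257, 32/257)

This is a birth-death chain on three states, which satisfies detailed balance: π_1 · P_{12} = π_2 · P_{21} and π_2 · P_{23} = π_3 · P_{32}.
From π_1 · 4/5 = π_2 · 1/5: π_2/π_1 = (4/5)/(1/5) = 4.
From π_2 · 1/9 = π_3 · 5/8: π_3/π_2 = (1/9)/(5/8) = 8/45.
Take π_1 proportional to 1; then unnormalized π = (1, 4, 32/45). Normalize by dividing by the sum 257/45:
  π = (45/257, 180/257, 32/257).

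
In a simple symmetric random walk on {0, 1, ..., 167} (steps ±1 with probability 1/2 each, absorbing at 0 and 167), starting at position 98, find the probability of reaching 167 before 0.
P(hit 167 before 0) = 98/167

Let u_k = P(hit 167 before 0 | start at k). Then u_0 = 0, u_167 = 1, and u_k = u_{k-1}/2 + u_{k+1}/2 for 1 ≤ k ≤ 166. This harmonic recurrence is solved by u_k = k/167, giving u_98 = 98/167.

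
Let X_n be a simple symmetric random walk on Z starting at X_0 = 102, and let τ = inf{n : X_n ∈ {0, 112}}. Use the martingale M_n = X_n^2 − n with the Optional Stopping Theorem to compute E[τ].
E[τ] = 1020

M_n = X_n^2 − n is a martingale (since E[X_{n+1}^2 | F_n] = X_n^2 + 1). By OST (τ has finite mean in a bounded region), E[M_τ] = E[M_0] = X_0^2 − 0 = 102^2 = 10404. Also E[M_τ] = E[X_τ^2] − E[τ]. The walk exits at 0 or 112, with P(hit 112 first) = 102/112, so E[X_τ^2] = 112^2 · 102/112 + 0 = 11424. Thus E[τ] = E[X_τ^2] − E[M_τ] = 11424 − 10404 = 1020 = 102(112 − 102) = 1020.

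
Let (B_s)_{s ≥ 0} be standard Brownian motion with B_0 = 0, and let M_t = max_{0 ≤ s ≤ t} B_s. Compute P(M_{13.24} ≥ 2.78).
P(M_{13.24} ≥ 2.78) = 2·P(B_{13.24} ≥ 2.78) = 2(1 − Φ(2.78/√13.24)) ≈ 0.4449

By the reflection principle for Brownian motion, P(M_t ≥ a) = 2 · P(B_t ≥ a) for a ≥ 0. Since B_t ~ N(0, t), P(B_t ≥ 2.78) = 1 − Φ(2.78/√t) = 1 − Φ(2.78/√13.24) = 1 − Φ(0.7640). So
  P(M_{13.24} ≥ 2.78) = 2(1 − Φ(0.7640)) ≈ 0.4449.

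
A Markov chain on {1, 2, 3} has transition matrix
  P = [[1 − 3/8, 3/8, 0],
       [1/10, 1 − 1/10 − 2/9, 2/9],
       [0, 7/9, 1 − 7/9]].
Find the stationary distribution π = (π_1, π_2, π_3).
π = (28/163, 105/163, 30/163)

This is a birth-death chain on three states, which satisfies detailed balance: π_1 · P_{12} = π_2 · P_{21} and π_2 · P_{23} = π_3 · P_{32}.
From π_1 · 3/8 = π_2 · 1/10: π_2/π_1 = (3/8)/(1/10) = 15/4.
From π_2 · 2/9 = π_3 · 7/9: π_3/π_2 = (2/9)/(7/9) = 2/7.
Take π_1 proportional to 1; then unnormalized π = (1, 15/4, 15/14). Normalize by dividing by the sum 163/28:
  π = (28/163, 105/163, 30/163).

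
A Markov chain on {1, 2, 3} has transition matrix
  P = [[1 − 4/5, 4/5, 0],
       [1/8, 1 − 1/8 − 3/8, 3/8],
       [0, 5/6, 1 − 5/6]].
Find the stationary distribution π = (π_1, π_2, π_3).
π = (25/257, 160/257, 72/257)

This is a birth-death chain on three states, which satisfies detailed balance: π_1 · P_{12} = π_2 · P_{21} and π_2 · P_{23} = π_3 · P_{32}.
From π_1 · 4/5 = π_2 · 1/8: π_2/π_1 = (4/5)/(1/8) = 32/5.
From π_2 · 3/8 = π_3 · 5/6: π_3/π_2 = (3/8)/(5/6) = 9/20.
Take π_1 proportional to 1; then unnormalized π = (1, 32/5, 72/25). Normalize by dividing by the sum 257/25:
  π = (25/257, 160/257, 72/257).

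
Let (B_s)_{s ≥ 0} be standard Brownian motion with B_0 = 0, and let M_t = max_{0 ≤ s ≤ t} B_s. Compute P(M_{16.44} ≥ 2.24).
P(M_{16.44} ≥ 2.24) = 2·P(B_{16.44} ≥ 2.24) = 2(1 − Φ(2.24/√16.44)) ≈ 0.5806

By the reflection principle for Brownian motion, P(M_t ≥ a) = 2 · P(B_t ≥ a) for a ≥ 0. Since B_t ~ N(0, t), P(B_t ≥ 2.24) = 1 − Φ(2.24/√t) = 1 − Φ(2.24/√16.44) = 1 − Φ(0.5525). So
  P(M_{16.44} ≥ 2.24) = 2(1 − Φ(0.5525)) ≈ 0.5806.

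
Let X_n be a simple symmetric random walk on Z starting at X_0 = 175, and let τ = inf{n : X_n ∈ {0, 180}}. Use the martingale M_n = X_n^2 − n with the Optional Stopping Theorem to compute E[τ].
E[τ] = 875

M_n = X_n^2 − n is a martingale (since E[X_{n+1}^2 | F_n] = X_n^2 + 1). By OST (τ has finite mean in a bounded region), E[M_τ] = E[M_0] = X_0^2 − 0 = 175^2 = 30625. Also E[M_τ] = E[X_τ^2] − E[τ]. The walk exits at 0 or 180, with P(hit 180 first) = 175/180, so E[X_τ^2] = 180^2 · 175/180 + 0 = 31500. Thus E[τ] = E[X_τ^2] − E[M_τ] = 31500 − 30625 = 875 = 175(180 − 175) = 875.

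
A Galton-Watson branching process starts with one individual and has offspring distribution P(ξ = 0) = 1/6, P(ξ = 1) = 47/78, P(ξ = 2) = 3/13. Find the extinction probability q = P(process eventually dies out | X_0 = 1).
q = 13/18

The pgf is f(s) = 1/6 + 47/78·s + 3/13·s². The extinction probability q is the smallest fixed point of f in [0, 1]. Setting s = f(s):
  3/13·s² + (47/78 − 1)·s + 1/6 = 0
  3/13·s² − (1/6 + 3/13)·s + 1/6 = 0
which factors as (s − 1)·(3/13·s − 1/6) = 0, giving roots s = 1 and s = (1/6)/(3/13) = 13/18.
Mean offspring μ = 47/78 + 2·3/13 = 83/78 > 1 (supercritical), so q < 1. The extinction probability is the smaller root: q = (1/6)/(3/13) = 13/18.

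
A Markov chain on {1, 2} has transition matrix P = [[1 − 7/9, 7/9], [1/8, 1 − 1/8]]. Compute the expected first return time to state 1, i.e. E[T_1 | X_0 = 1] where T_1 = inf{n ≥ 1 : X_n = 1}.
E[T_1 | X_0 = 1] = 1/π_1 = 65/9

For an irreducible recurrent Markov chain with stationary distribution π, E[T_i | X_0 = i] = 1/π_i (Kac's formula). Here π_1 = (1/8)/(7/9 + 1/8) = (1/8)/(65/72) = 9/65, so E[T_1 | X_0 = 1] = 1/π_1 = (7/9 + 1/8)/(1/8) = (65/72)/(1/8) = 65/9.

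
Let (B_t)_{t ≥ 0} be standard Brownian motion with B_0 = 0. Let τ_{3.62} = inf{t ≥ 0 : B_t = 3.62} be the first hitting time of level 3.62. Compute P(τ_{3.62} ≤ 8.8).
P(τ_{3.62} ≤ 8.8) = 2(1 − Φ(3.62/√8.8)) = 2(1 − Φ(1.2203)) ≈ 0.2224

By the reflection principle for standard BM, P(τ_b ≤ t) = 2 · P(B_t ≥ b). Since B_t ~ N(0, t), P(B_t ≥ 3.62) = 1 − Φ(3.62/√t) = 1 − Φ(3.62/√8.8) = 1 − Φ(1.2203) ≈ 0.11118. Doubling: P(τ_{3.62} ≤ 8.8) ≈ 2 · 0.11118 = 0.22236 ≈ 0.2224.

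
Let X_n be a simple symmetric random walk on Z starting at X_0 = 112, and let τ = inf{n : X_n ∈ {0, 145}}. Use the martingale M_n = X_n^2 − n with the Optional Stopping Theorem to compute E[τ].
E[τ] = 3696

M_n = X_n^2 − n is a martingale (since E[X_{n+1}^2 | F_n] = X_n^2 + 1). By OST (τ has finite mean in a bounded region), E[M_τ] = E[M_0] = X_0^2 − 0 = 112^2 = 12544. Also E[M_τ] = E[X_τ^2] − E[τ]. The walk exits at 0 or 145, with P(hit 145 first) = 112/145, so E[X_τ^2] = 145^2 · 112/145 + 0 = 16240. Thus E[τ] = E[X_τ^2] − E[M_τ] = 16240 − 12544 = 3696 = 112(145 − 112) = 3696.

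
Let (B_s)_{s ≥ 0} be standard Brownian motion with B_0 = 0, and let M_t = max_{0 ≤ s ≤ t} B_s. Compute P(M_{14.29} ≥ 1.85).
P(M_{14.29} ≥ 1.85) = 2·P(B_{14.29} ≥ 1.85) = 2(1 − Φ(1.85/√14.29)) ≈ 0.6246

By the reflection principle for Brownian motion, P(M_t ≥ a) = 2 · P(B_t ≥ a) for a ≥ 0. Since B_t ~ N(0, t), P(B_t ≥ 1.85) = 1 − Φ(1.85/√t) = 1 − Φ(1.85/√14.29) = 1 − Φ(0.4894). So
  P(M_{14.29} ≥ 1.85) = 2(1 − Φ(0.4894)) ≈ 0.6246.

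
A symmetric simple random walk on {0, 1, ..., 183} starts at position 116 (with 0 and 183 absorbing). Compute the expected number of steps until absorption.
E[τ | X_0 = 116] = 7772

Let v_k = E[τ | X_0 = k]. Boundary: v_0 = v_183 = 0. Recurrence: v_k = 1 + (v_{k-1} + v_{k+1})/2 for 1 ≤ k ≤ 182. The particular solution to v_k − (v_{k-1} + v_{k+1})/2 = 1 is v_k = −k^2. Adding homogeneous solution A + B k and matching boundaries gives v_k = k (183 − k). Substituting k = 116: v_116 = 116 · 67 = 7772.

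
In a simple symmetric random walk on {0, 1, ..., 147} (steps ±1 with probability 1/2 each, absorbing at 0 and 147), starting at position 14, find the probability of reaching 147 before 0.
P(hit 147 before 0) = 14/147 = 2/21

Let u_k = P(hit 147 before 0 | start at k). Then u_0 = 0, u_147 = 1, and u_k = u_{k-1}/2 + u_{k+1}/2 for 1 ≤ k ≤ 146. This harmonic recurrence is solved by u_k = k/147, giving u_14 = 14/147 = 2/21.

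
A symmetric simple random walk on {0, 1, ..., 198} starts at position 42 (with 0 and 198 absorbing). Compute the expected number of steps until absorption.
E[τ | X_0 = 42] = 6552

Let v_k = E[τ | X_0 = k]. Boundary: v_0 = v_198 = 0. Recurrence: v_k = 1 + (v_{k-1} + v_{k+1})/2 for 1 ≤ k ≤ 197. The particular solution to v_k − (v_{k-1} + v_{k+1})/2 = 1 is v_k = −k^2. Adding homogeneous solution A + B k and matching boundaries gives v_k = k (198 − k). Substituting k = 42: v_42 = 42 · 156 = 6552.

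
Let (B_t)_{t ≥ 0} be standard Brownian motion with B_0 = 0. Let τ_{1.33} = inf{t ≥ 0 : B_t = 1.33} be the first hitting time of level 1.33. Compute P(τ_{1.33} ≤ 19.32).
P(τ_{1.33} ≤ 19.32) = 2(1 − Φ(1.33/√19.32)) = 2(1 − Φ(0.3026)) ≈ 0.7622

By the reflection principle for standard BM, P(τ_b ≤ t) = 2 · P(B_t ≥ b). Since B_t ~ N(0, t), P(B_t ≥ 1.33) = 1 − Φ(1.33/√t) = 1 − Φ(1.33/√19.32) = 1 − Φ(0.3026) ≈ 0.38110. Doubling: P(τ_{1.33} ≤ 19.32) ≈ 2 · 0.38110 = 0.76220 ≈ 0.7622.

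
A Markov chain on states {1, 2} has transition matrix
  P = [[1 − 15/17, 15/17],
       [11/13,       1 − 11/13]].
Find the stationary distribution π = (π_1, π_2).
π_1 = 187/382, π_2 = 195/382

Solve πP = π with π_1 + π_2 = 1. From πP = π: π_1 · (1 − 15/17) + π_2 · 11/13 = π_1 ⇒ π_2 · 11/13 = π_1 · 15/17 ⇒ π_2/π_1 = (15/17)/(11/13) = 195/187. Together with π_1 + π_2 = 1:
  π_1 = (11/13)/(15/17 + 11/13) = (11/13)/(382/221) = 187/382,
  π_2 = (15/17)/(15/17 + 11/13) = (15/17)/(382/221) = 195/382.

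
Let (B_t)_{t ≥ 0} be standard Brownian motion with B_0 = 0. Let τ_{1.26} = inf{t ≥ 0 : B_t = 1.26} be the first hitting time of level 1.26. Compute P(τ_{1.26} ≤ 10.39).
P(τ_{1.26} ≤ 10.39) = 2(1 − Φ(1.26/√10.39)) = 2(1 − Φ(0.3909)) ≈ 0.6959

By the reflection principle for standard BM, P(τ_b ≤ t) = 2 · P(B_t ≥ b). Since B_t ~ N(0, t), P(B_t ≥ 1.26) = 1 − Φ(1.26/√t) = 1 − Φ(1.26/√10.39) = 1 − Φ(0.3909) ≈ 0.34794. Doubling: P(τ_{1.26} ≤ 10.39) ≈ 2 · 0.34794 = 0.69588 ≈ 0.6959.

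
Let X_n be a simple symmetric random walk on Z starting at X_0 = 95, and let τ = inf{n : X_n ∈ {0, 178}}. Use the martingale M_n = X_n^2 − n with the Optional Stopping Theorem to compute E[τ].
E[τ] = 7885

M_n = X_n^2 − n is a martingale (since E[X_{n+1}^2 | F_n] = X_n^2 + 1). By OST (τ has finite mean in a bounded region), E[M_τ] = E[M_0] = X_0^2 − 0 = 95^2 = 9025. Also E[M_τ] = E[X_τ^2] − E[τ]. The walk exits at 0 or 178, with P(hit 178 first) = 95/178, so E[X_τ^2] = 178^2 · 95/178 + 0 = 16910. Thus E[τ] = E[X_τ^2] − E[M_τ] = 16910 − 9025 = 7885 = 95(178 − 95) = 7885.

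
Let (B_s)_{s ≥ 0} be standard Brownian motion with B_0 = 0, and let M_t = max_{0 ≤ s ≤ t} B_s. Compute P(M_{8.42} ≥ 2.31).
P(M_{8.42} ≥ 2.31) = 2·P(B_{8.42} ≥ 2.31) = 2(1 − Φ(2.31/√8.42)) ≈ 0.4260

By the reflection principle for Brownian motion, P(M_t ≥ a) = 2 · P(B_t ≥ a) for a ≥ 0. Since B_t ~ N(0, t), P(B_t ≥ 2.31) = 1 − Φ(2.31/√t) = 1 − Φ(2.31/√8.42) = 1 − Φ(0.7961). So
  P(M_{8.42} ≥ 2.31) = 2(1 − Φ(0.7961)) ≈ 0.4260.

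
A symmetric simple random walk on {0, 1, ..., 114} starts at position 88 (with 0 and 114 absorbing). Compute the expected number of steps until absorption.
E[τ | X_0 = 88] = 2288

Let v_k = E[τ | X_0 = k]. Boundary: v_0 = v_114 = 0. Recurrence: v_k = 1 + (v_{k-1} + v_{k+1})/2 for 1 ≤ k ≤ 113. The particular solution to v_k − (v_{k-1} + v_{k+1})/2 = 1 is v_k = −k^2. Adding homogeneous solution A + B k and matching boundaries gives v_k = k (114 − k). Substituting k = 88: v_88 = 88 · 26 = 2288.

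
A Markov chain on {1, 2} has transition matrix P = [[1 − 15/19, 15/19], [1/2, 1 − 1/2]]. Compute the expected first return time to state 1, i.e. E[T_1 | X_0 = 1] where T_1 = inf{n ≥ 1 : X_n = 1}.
E[T_1 | X_0 = 1] = 1/π_1 = 49/19

For an irreducible recurrent Markov chain with stationary distribution π, E[T_i | X_0 = i] = 1/π_i (Kac's formula). Here π_1 = (1/2)/(15/19 + 1/2) = (1/2)/(49/38) = 19/49, so E[T_1 | X_0 = 1] = 1/π_1 = (15/19 + 1/2)/(1/2) = (49/38)/(1/2) = 49/19.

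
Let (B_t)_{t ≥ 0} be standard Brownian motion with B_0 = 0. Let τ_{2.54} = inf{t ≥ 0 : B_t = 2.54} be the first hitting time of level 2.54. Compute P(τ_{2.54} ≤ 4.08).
P(τ_{2.54} ≤ 4.08) = 2(1 − Φ(2.54/√4.08)) = 2(1 − Φ(1.2575)) ≈ 0.2086

By the reflection principle for standard BM, P(τ_b ≤ t) = 2 · P(B_t ≥ b). Since B_t ~ N(0, t), P(B_t ≥ 2.54) = 1 − Φ(2.54/√t) = 1 − Φ(2.54/√4.08) = 1 − Φ(1.2575) ≈ 0.10429. Doubling: P(τ_{2.54} ≤ 4.08) ≈ 2 · 0.10429 = 0.20858 ≈ 0.2086.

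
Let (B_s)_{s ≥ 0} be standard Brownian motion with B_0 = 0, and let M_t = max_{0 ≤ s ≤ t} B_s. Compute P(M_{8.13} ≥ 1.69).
P(M_{8.13} ≥ 1.69) = 2·P(B_{8.13} ≥ 1.69) = 2(1 − Φ(1.69/√8.13)) ≈ 0.5534

By the reflection principle for Brownian motion, P(M_t ≥ a) = 2 · P(B_t ≥ a) for a ≥ 0. Since B_t ~ N(0, t), P(B_t ≥ 1.69) = 1 − Φ(1.69/√t) = 1 − Φ(1.69/√8.13) = 1 − Φ(0.5927). So
  P(M_{8.13} ≥ 1.69) = 2(1 − Φ(0.5927)) ≈ 0.5534.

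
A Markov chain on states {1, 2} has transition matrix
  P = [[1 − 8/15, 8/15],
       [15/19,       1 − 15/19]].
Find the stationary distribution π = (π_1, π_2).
π_1 = 225/377, π_2 = 152/377

Solve πP = π with π_1 + π_2 = 1. From πP = π: π_1 · (1 − 8/15) + π_2 · 15/19 = π_1 ⇒ π_2 · 15/19 = π_1 · 8/15 ⇒ π_2/π_1 = (8/15)/(15/19) = 152/225. Together with π_1 + π_2 = 1:
  π_1 = (15/19)/(8/15 + 15/19) = (15/19)/(377/285) = 225/377,
  π_2 = (8/15)/(8/15 + 15/19) = (8/15)/(377/285) = 152/377.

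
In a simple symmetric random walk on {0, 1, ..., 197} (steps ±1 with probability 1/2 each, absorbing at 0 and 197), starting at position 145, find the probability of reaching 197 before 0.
P(hit 197 before 0) = 145/197

Let u_k = P(hit 197 before 0 | start at k). Then u_0 = 0, u_197 = 1, and u_k = u_{k-1}/2 + u_{k+1}/2 for 1 ≤ k ≤ 196. This harmonic recurrence is solved by u_k = k/197, giving u_145 = 145/197.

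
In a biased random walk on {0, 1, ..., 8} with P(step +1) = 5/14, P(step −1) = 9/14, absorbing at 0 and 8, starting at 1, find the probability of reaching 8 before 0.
P(hit 8 before 0) = (1 − (9/5)^1) / (1 − (9/5)^8) = 78125/10664024

Let u_k denote P(reach 8 before 0 | start at k). Boundary: u_0 = 0, u_8 = 1. Recurrence: u_k = 5/14·u_{k+1} + 9/14·u_{k-1} for 1 ≤ k ≤ 7. Try u_k = A + B·r^k with r = q/p = (9/14)/(5/14) = 9/5. Substitution satisfies the recurrence; boundary conditions give:
  u_k = (1 − r^k) / (1 − r^N) = (1 − (9/5)^1) / (1 − (9/5)^8) = 78125/10664024.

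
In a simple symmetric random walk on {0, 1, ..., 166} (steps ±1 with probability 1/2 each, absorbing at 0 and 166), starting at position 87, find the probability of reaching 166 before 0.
P(hit 166 before 0) = 87/166

Let u_k = P(hit 166 before 0 | start at k). Then u_0 = 0, u_166 = 1, and u_k = u_{k-1}/2 + u_{k+1}/2 for 1 ≤ k ≤ 165. This harmonic recurrence is solved by u_k = k/166, giving u_87 = 87/166.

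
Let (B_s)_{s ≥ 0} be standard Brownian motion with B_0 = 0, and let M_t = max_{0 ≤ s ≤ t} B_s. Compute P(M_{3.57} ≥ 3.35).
P(M_{3.57} ≥ 3.35) = 2·P(B_{3.57} ≥ 3.35) = 2(1 − Φ(3.35/√3.57)) ≈ 0.0762

By the reflection principle for Brownian motion, P(M_t ≥ a) = 2 · P(B_t ≥ a) for a ≥ 0. Since B_t ~ N(0, t), P(B_t ≥ 3.35) = 1 − Φ(3.35/√t) = 1 − Φ(3.35/√3.57) = 1 − Φ(1.7730). So
  P(M_{3.57} ≥ 3.35) = 2(1 − Φ(1.7730)) ≈ 0.0762.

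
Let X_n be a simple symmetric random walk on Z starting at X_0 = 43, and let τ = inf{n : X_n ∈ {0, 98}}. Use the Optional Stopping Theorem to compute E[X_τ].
E[X_τ] = 43

X_n is a martingale and τ is a bounded-mean stopping time (indeed τ is finite a.s. with bounded expectation since the walk is in a bounded region). By the OST, E[X_τ] = E[X_0] = 43. Equivalently: E[X_τ] = 98 · P(hit 98 first) + 0 · P(hit 0 first) = 98 · (43/98) = 43.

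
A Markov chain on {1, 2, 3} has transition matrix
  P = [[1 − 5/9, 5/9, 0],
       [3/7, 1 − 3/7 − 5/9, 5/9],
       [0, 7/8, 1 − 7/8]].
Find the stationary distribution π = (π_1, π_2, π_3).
π = (243/758, 315/758, 100/379)

This is a birth-death chain on three states, which satisfies detailed balance: π_1 · P_{12} = π_2 · P_{21} and π_2 · P_{23} = π_3 · P_{32}.
From π_1 · 5/9 = π_2 · 3/7: π_2/π_1 = (5/9)/(3/7) = 35/27.
From π_2 · 5/9 = π_3 · 7/8: π_3/π_2 = (5/9)/(7/8) = 40/63.
Take π_1 proportional to 1; then unnormalized π = (1, 35/27, 200/243). Normalize by dividing by the sum 758/243:
  π = (243/758, 315/758, 100/379).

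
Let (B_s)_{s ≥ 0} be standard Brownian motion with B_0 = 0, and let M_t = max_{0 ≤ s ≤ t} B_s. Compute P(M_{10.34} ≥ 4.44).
P(M_{10.34} ≥ 4.44) = 2·P(B_{10.34} ≥ 4.44) = 2(1 − Φ(4.44/√10.34)) ≈ 0.1673

By the reflection principle for Brownian motion, P(M_t ≥ a) = 2 · P(B_t ≥ a) for a ≥ 0. Since B_t ~ N(0, t), P(B_t ≥ 4.44) = 1 − Φ(4.44/√t) = 1 − Φ(4.44/√10.34) = 1 − Φ(1.3808). So
  P(M_{10.34} ≥ 4.44) = 2(1 − Φ(1.3808)) ≈ 0.1673.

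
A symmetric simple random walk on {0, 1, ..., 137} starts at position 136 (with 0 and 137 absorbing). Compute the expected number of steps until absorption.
E[τ | X_0 = 136] = 136

Let v_k = E[τ | X_0 = k]. Boundary: v_0 = v_137 = 0. Recurrence: v_k = 1 + (v_{k-1} + v_{k+1})/2 for 1 ≤ k ≤ 136. The particular solution to v_k − (v_{k-1} + v_{k+1})/2 = 1 is v_k = −k^2. Adding homogeneous solution A + B k and matching boundaries gives v_k = k (137 − k). Substituting k = 136: v_136 = 136 · 1 = 136.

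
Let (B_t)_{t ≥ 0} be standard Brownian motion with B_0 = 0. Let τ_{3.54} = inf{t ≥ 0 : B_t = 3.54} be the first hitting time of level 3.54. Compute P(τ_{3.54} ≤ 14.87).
P(τ_{3.54} ≤ 14.87) = 2(1 − Φ(3.54/√14.87)) = 2(1 − Φ(0.9180)) ≈ 0.3586

By the reflection principle for standard BM, P(τ_b ≤ t) = 2 · P(B_t ≥ b). Since B_t ~ N(0, t), P(B_t ≥ 3.54) = 1 − Φ(3.54/√t) = 1 − Φ(3.54/√14.87) = 1 − Φ(0.9180) ≈ 0.17931. Doubling: P(τ_{3.54} ≤ 14.87) ≈ 2 · 0.17931 = 0.35862 ≈ 0.3586.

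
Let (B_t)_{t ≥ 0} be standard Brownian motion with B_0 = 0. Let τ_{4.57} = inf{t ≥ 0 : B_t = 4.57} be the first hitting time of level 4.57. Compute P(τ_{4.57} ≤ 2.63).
P(τ_{4.57} ≤ 2.63) = 2(1 − Φ(4.57/√2.63)) = 2(1 − Φ(2.8180)) ≈ 0.0048

By the reflection principle for standard BM, P(τ_b ≤ t) = 2 · P(B_t ≥ b). Since B_t ~ N(0, t), P(B_t ≥ 4.57) = 1 − Φ(4.57/√t) = 1 − Φ(4.57/√2.63) = 1 − Φ(2.8180) ≈ 0.00242. Doubling: P(τ_{4.57} ≤ 2.63) ≈ 2 · 0.00242 = 0.00484 ≈ 0.0048.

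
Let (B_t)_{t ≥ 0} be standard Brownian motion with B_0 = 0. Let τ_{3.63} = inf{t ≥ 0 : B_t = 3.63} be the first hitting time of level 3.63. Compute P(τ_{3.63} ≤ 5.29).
P(τ_{3.63} ≤ 5.29) = 2(1 − Φ(3.63/√5.29)) = 2(1 − Φ(1.5783)) ≈ 0.1145

By the reflection principle for standard BM, P(τ_b ≤ t) = 2 · P(B_t ≥ b). Since B_t ~ N(0, t), P(B_t ≥ 3.63) = 1 − Φ(3.63/√t) = 1 − Φ(3.63/√5.29) = 1 − Φ(1.5783) ≈ 0.05725. Doubling: P(τ_{3.63} ≤ 5.29) ≈ 2 · 0.05725 = 0.11450 ≈ 0.1145.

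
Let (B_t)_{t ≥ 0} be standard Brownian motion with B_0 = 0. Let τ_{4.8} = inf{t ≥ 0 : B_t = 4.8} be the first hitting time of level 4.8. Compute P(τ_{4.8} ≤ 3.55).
P(τ_{4.8} ≤ 3.55) = 2(1 − Φ(4.8/√3.55)) = 2(1 − Φ(2.5476)) ≈ 0.0108

By the reflection principle for standard BM, P(τ_b ≤ t) = 2 · P(B_t ≥ b). Since B_t ~ N(0, t), P(B_t ≥ 4.8) = 1 − Φ(4.8/√t) = 1 − Φ(4.8/√3.55) = 1 − Φ(2.5476) ≈ 0.00542. Doubling: P(τ_{4.8} ≤ 3.55) ≈ 2 · 0.00542 = 0.01084 ≈ 0.0108.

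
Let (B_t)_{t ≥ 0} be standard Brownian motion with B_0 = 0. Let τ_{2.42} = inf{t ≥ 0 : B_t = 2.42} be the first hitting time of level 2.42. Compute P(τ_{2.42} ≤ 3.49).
P(τ_{2.42} ≤ 3.49) = 2(1 − Φ(2.42/√3.49)) = 2(1 − Φ(1.2954)) ≈ 0.1952

By the reflection principle for standard BM, P(τ_b ≤ t) = 2 · P(B_t ≥ b). Since B_t ~ N(0, t), P(B_t ≥ 2.42) = 1 − Φ(2.42/√t) = 1 − Φ(2.42/√3.49) = 1 − Φ(1.2954) ≈ 0.09759. Doubling: P(τ_{2.42} ≤ 3.49) ≈ 2 · 0.09759 = 0.19518 ≈ 0.1952.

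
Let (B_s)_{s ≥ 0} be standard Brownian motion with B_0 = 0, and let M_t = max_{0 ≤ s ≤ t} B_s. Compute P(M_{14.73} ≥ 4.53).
P(M_{14.73} ≥ 4.53) = 2·P(B_{14.73} ≥ 4.53) = 2(1 − Φ(4.53/√14.73)) ≈ 0.2379

By the reflection principle for Brownian motion, P(M_t ≥ a) = 2 · P(B_t ≥ a) for a ≥ 0. Since B_t ~ N(0, t), P(B_t ≥ 4.53) = 1 − Φ(4.53/√t) = 1 − Φ(4.53/√14.73) = 1 − Φ(1.1803). So
  P(M_{14.73} ≥ 4.53) = 2(1 − Φ(1.1803)) ≈ 0.2379.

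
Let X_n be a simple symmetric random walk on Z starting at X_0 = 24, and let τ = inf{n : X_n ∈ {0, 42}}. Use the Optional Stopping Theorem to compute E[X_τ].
E[X_τ] = 24

X_n is a martingale and τ is a bounded-mean stopping time (indeed τ is finite a.s. with bounded expectation since the walk is in a bounded region). By the OST, E[X_τ] = E[X_0] = 24. Equivalently: E[X_τ] = 42 · P(hit 42 first) + 0 · P(hit 0 first) = 42 · (24/42) = 24.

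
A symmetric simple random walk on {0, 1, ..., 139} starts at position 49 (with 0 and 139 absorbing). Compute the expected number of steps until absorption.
E[τ | X_0 = 49] = 4410

Let v_k = E[τ | X_0 = k]. Boundary: v_0 = v_139 = 0. Recurrence: v_k = 1 + (v_{k-1} + v_{k+1})/2 for 1 ≤ k ≤ 138. The particular solution to v_k − (v_{k-1} + v_{k+1})/2 = 1 is v_k = −k^2. Adding homogeneous solution A + B k and matching boundaries gives v_k = k (139 − k). Substituting k = 49: v_49 = 49 · 90 = 4410.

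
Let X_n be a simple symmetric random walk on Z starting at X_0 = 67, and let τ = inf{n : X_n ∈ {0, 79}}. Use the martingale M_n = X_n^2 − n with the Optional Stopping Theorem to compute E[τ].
E[τ] = 804

M_n = X_n^2 − n is a martingale (since E[X_{n+1}^2 | F_n] = X_n^2 + 1). By OST (τ has finite mean in a bounded region), E[M_τ] = E[M_0] = X_0^2 − 0 = 67^2 = 4489. Also E[M_τ] = E[X_τ^2] − E[τ]. The walk exits at 0 or 79, with P(hit 79 first) = 67/79, so E[X_τ^2] = 79^2 · 67/79 + 0 = 5293. Thus E[τ] = E[X_τ^2] − E[M_τ] = 5293 − 4489 = 804 = 67(79 − 67) = 804.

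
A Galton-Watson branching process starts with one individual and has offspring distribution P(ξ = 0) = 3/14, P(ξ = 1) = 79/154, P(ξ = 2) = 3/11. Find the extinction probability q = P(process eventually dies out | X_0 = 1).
q = 11/14

The pgf is f(s) = 3/14 + 79/154·s + 3/11·s². The extinction probability q is the smallest fixed point of f in [0, 1]. Setting s = f(s):
  3/11·s² + (79/154 − 1)·s + 3/14 = 0
  3/11·s² − (3/14 + 3/11)·s + 3/14 = 0
which factors as (s − 1)·(3/11·s − 3/14) = 0, giving roots s = 1 and s = (3/14)/(3/11) = 11/14.
Mean offspring μ = 79/154 + 2·3/11 = 163/154 > 1 (supercritical), so q < 1. The extinction probability is the smaller root: q = (3/14)/(3/11) = 11/14.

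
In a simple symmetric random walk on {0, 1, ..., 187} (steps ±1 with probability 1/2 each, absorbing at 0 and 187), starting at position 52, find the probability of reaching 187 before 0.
P(hit 187 before 0) = 52/187

Let u_k = P(hit 187 before 0 | start at k). Then u_0 = 0, u_187 = 1, and u_k = u_{k-1}/2 + u_{k+1}/2 for 1 ≤ k ≤ 186. This harmonic recurrence is solved by u_k = k/187, giving u_52 = 52/187.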